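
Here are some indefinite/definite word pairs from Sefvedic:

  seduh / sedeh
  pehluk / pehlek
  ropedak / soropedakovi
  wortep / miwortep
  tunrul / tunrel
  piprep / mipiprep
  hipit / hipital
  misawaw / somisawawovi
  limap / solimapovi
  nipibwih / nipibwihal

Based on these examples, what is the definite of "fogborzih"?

fogborzihal

"fogborzih" has last vowel 'i'. The stems whose last vowel is 'i' (hipit → hipital, nipibwih → nipibwihal) add -al.
The other patterns: stems whose last vowel is 'u' change the last vowel to 'e'; stems whose last vowel is 'a' add so- … -ovi around the stem; stems whose last vowel is 'e' add the prefix mi-.
So fogborzih → fogborzihal.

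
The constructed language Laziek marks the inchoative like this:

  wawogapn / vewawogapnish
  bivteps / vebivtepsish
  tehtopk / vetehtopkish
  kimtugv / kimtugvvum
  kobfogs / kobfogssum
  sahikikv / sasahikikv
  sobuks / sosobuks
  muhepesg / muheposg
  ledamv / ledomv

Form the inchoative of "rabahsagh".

bivteps and kobfogs both end in -s yet inflect differently (vebivtepsish, kobfogssum), so the final letter is not what conditions the rule; the second-to-last letter is.
"rabahsagh" has second-to-last letter 'g'. The stems whose second-to-last letter is 'g' (kimtugv → kimtugvvum, kobfogs → kobfogssum) double the final consonant and add -um.
The other patterns: stems whose second-to-last letter is 'p' add ve- … -ish around the stem; stems whose second-to-last letter is 'k' repeat the first consonant+vowel as a prefix; stems whose second-to-last letter is 'm' or 's' change the last vowel to 'o'.
So rabahsagh → rabahsaghhum.

rabahsaghhum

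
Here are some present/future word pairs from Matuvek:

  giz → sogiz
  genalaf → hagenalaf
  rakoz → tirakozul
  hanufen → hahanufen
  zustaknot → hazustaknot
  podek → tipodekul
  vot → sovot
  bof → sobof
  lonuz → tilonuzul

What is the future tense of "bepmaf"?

giz and rakoz both end in -z yet inflect differently (sogiz, tirakozul), so the final letter is not what conditions the rule; the number of vowels is.
"bepmaf" has 2 vowels. The stems with 2 vowels (rakoz → tirakozul, podek → tipodekul, lonuz → tilonuzul) add ti- … -ul around the stem.
The other patterns: stems with 1 vowel add the prefix so-; stems with 3 vowels add the prefix ha-.
So bepmaf → tibepmaful.

tibepmaful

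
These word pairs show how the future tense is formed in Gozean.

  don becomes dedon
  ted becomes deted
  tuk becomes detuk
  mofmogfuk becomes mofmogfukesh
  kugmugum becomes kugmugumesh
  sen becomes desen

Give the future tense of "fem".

tuk and mofmogfuk both end in -k yet inflect differently (detuk, mofmogfukesh), so the final letter is not what conditions the rule; the number of vowels is.
"fem" has 1 vowel. The stems with 1 vowel (don → dedon, ted → deted, sen → desen) add the prefix de-.
So fem → defem.

defem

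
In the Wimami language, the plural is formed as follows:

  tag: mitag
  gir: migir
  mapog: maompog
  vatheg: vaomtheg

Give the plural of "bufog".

tag and mapog both end in -g yet inflect differently (mitag, maompog), so the final letter is not what conditions the rule; the number of vowels is.
"bufog" has 2 vowels. The stems with 2 vowels (mapog → maompog, vatheg → vaomtheg) insert -om- after the first vowel.
The other pattern: stems with 1 vowel add the prefix mi-.
So bufog → buomfog.

buomfog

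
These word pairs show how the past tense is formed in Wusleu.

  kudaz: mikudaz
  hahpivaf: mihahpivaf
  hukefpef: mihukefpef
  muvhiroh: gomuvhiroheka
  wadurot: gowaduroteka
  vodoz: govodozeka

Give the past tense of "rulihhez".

mirulihhez

kudaz and vodoz both end in -z yet inflect differently (mikudaz, govodozeka), so the final letter is not what conditions the rule; the last vowel is.
"rulihhez" has last vowel 'e'. The one such stem in the data (hukefpef → mihukefpef) adds the prefix mi-, so the same rule applies.
So rulihhez → mirulihhez.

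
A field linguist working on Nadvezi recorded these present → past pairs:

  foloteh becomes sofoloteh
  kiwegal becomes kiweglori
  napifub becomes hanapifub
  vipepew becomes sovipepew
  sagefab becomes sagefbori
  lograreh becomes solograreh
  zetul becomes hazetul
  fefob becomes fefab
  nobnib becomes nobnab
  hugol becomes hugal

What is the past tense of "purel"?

sopurel

hugol and kiwegal both end in -l yet inflect differently (hugal, kiweglori), so the final letter is not what conditions the rule; the last vowel is.
"purel" has last vowel 'e'. The stems whose last vowel is 'e' (vipepew → sovipepew, lograreh → solograreh, foloteh → sofoloteh) add the prefix so-.
So purel → sopurel.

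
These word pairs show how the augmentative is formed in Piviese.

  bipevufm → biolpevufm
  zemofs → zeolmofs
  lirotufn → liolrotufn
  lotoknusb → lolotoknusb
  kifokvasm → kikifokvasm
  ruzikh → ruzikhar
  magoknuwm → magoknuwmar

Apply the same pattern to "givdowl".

"givdowl" has second-to-last letter 'w'. The one such stem in the data (magoknuwm → magoknuwmar) adds -ar, so the same rule applies.
The other patterns: stems whose second-to-last letter is 'f' insert -ol- after the first vowel; stems whose second-to-last letter is 's' repeat the first consonant+vowel as a prefix.
So givdowl → givdowlar.

givdowlar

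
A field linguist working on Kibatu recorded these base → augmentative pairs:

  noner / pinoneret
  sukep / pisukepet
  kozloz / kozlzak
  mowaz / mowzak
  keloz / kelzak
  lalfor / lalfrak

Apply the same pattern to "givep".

pigivepet

noner and lalfor both end in -r yet inflect differently (pinoneret, lalfrak), so the final letter is not what conditions the rule; the last vowel is.
"givep" has last vowel 'e'. The stems whose last vowel is 'e' (noner → pinoneret, sukep → pisukepet) add pi- … -et around the stem.
So givep → pigivepet.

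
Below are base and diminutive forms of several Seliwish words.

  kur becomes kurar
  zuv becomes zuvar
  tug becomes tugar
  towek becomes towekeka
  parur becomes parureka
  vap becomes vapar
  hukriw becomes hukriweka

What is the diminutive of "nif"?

nifar

kur and parur both end in -r yet inflect differently (kurar, parureka), so the final letter is not what conditions the rule; the number of vowels is.
"nif" has 1 vowel. The stems with 1 vowel (tug → tugar, zuv → zuvar, vap → vapar) add -ar.
The other pattern: stems with 2 vowels add -eka.
So nif → nifar.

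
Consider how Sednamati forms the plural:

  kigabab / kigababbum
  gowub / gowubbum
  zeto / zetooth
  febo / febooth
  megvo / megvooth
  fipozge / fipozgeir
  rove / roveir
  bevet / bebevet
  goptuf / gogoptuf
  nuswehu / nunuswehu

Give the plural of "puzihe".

fipozge and bevet both have last vowel 'e' yet inflect differently (fipozgeir, bebevet), so the last vowel is not what conditions the rule; the final letter is.
"puzihe" ends in -e. The stems ending in -e (fipozge → fipozgeir, rove → roveir) add -ir.
The other patterns: stems ending in -b double the final consonant and add -um; stems ending in -o add -oth; stems ending in -f, -t or -u repeat the first consonant+vowel as a prefix.
So puzihe → puziheir.

puziheir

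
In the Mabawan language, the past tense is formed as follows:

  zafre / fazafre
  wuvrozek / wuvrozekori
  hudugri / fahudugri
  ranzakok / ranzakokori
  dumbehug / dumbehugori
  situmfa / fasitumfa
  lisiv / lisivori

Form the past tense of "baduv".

baduvori

lisiv and hudugri both have last vowel 'i' yet inflect differently (lisivori, fahudugri), so the last vowel is not what conditions the rule; whether the stem ends in a vowel or a consonant is.
"baduv" ends in a consonant. The stems ending in a consonant (ranzakok → ranzakokori, wuvrozek → wuvrozekori, dumbehug → dumbehugori) add -ori.
The other pattern: stems ending in a vowel add the prefix fa-.
So baduv → baduvori.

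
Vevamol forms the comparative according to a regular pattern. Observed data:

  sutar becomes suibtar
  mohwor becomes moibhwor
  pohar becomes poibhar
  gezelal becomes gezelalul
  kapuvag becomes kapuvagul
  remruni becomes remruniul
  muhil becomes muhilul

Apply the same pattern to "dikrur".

diibkrur

sutar and gezelal both have last vowel 'a' yet inflect differently (suibtar, gezelalul), so the last vowel is not what conditions the rule; the final letter is.
"dikrur" ends in -r. The stems ending in -r (sutar → suibtar, mohwor → moibhwor, pohar → poibhar) insert -ib- after the first vowel.
So dikrur → diibkrur.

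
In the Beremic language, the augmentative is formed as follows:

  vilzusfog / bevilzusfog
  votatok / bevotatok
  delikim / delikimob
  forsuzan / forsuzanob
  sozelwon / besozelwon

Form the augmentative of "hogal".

sozelwon and forsuzan both end in -n yet inflect differently (besozelwon, forsuzanob), so the final letter is not what conditions the rule; the last vowel is.
"hogal" has last vowel 'a'. The one such stem in the data (forsuzan → forsuzanob) adds -ob, so the same rule applies.
So hogal → hogalob.

hogalob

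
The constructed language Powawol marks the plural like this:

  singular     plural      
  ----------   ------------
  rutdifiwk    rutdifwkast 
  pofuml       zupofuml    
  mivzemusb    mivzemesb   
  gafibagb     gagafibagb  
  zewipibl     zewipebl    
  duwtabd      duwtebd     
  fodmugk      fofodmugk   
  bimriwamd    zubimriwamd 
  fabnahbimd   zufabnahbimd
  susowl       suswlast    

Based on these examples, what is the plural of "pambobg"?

pambebg

duwtabd and bimriwamd both end in -d yet inflect differently (duwtebd, zubimriwamd), so the final letter is not what conditions the rule; the second-to-last letter is.
"pambobg" has second-to-last letter 'b'. The stems whose second-to-last letter is 'b' (zewipibl → zewipebl, duwtabd → duwtebd) change the last vowel to 'e'.
So pambobg → pambebg.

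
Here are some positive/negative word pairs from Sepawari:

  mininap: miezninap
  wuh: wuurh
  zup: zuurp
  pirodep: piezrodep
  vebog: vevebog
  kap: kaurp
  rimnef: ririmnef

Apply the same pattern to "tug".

tuurg

zup and mininap both end in -p yet inflect differently (zuurp, miezninap), so the final letter is not what conditions the rule; the number of vowels is.
"tug" has 1 vowel. The stems with 1 vowel (zup → zuurp, kap → kaurp, wuh → wuurh) insert -ur- after the first vowel.
So tug → tuurg.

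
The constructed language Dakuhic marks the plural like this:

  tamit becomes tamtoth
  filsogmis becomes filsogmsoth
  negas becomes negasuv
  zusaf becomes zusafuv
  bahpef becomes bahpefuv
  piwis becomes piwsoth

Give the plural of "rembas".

rembasuv

"rembas" has last vowel 'a'. The stems whose last vowel is 'a' (zusaf → zusafuv, negas → negasuv) add -uv.
The other pattern: stems whose last vowel is 'i' delete the last vowel and add -oth.
So rembas → rembasuv.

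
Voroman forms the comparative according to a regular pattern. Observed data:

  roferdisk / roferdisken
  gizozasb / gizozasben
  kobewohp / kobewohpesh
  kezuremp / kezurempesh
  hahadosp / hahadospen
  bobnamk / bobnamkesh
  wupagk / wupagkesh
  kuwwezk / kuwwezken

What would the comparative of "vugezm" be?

vugezmen

roferdisk and wupagk both end in -k yet inflect differently (roferdisken, wupagkesh), so the final letter is not what conditions the rule; the second-to-last letter is.
"vugezm" has second-to-last letter 'z'. The one such stem in the data (kuwwezk → kuwwezken) adds -en, so the same rule applies.
The other pattern: stems whose second-to-last letter is 'g', 'h' or 'm' add -esh.
So vugezm → vugezmen.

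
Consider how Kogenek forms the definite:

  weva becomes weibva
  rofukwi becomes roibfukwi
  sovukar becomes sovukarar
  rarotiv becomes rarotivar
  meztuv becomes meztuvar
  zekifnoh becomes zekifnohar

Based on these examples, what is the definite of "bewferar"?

bewferarar

weva and sovukar both have last vowel 'a' yet inflect differently (weibva, sovukarar), so the last vowel is not what conditions the rule; whether the stem ends in a vowel or a consonant is.
"bewferar" ends in a consonant. The stems ending in a consonant (sovukar → sovukarar, rarotiv → rarotivar, meztuv → meztuvar) add -ar.
The other pattern: stems ending in a vowel insert -ib- after the first vowel.
So bewferar → bewferarar.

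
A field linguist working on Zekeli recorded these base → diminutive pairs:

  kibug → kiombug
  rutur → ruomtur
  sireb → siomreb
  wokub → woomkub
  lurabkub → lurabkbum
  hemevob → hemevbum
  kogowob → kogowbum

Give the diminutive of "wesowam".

sireb and lurabkub both end in -b yet inflect differently (siomreb, lurabkbum), so the final letter is not what conditions the rule; the number of vowels is.
"wesowam" has 3 vowels. The stems with 3 vowels (lurabkub → lurabkbum, hemevob → hemevbum, kogowob → kogowbum) delete the last vowel and add -um.
So wesowam → wesowmum.

wesowmum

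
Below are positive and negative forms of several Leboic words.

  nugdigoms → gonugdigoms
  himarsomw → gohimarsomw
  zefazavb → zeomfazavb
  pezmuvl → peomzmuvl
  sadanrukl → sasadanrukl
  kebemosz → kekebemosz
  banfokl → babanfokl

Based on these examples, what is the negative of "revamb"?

"revamb" has second-to-last letter 'm'. The stems whose second-to-last letter is 'm' (nugdigoms → gonugdigoms, himarsomw → gohimarsomw) add the prefix go-.
So revamb → gorevamb.

gorevamb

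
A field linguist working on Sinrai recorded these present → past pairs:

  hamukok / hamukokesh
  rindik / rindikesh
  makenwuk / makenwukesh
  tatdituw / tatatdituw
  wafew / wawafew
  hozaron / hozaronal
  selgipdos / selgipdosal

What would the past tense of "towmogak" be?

towmogakesh

makenwuk and tatdituw both have last vowel 'u' yet inflect differently (makenwukesh, tatatdituw), so the last vowel is not what conditions the rule; the final letter is.
"towmogak" ends in -k. The stems ending in -k (hamukok → hamukokesh, rindik → rindikesh, makenwuk → makenwukesh) add -esh.
So towmogak → towmogakesh.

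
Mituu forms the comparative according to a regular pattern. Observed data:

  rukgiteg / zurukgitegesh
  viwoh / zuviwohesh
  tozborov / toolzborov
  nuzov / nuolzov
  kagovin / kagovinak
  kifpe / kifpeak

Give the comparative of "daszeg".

nuzov and viwoh both have last vowel 'o' yet inflect differently (nuolzov, zuviwohesh), so the last vowel is not what conditions the rule; the final letter is.
"daszeg" ends in -g. The one such stem in the data (rukgiteg → zurukgitegesh) adds zu- … -esh around the stem, so the same rule applies.
So daszeg → zudaszegesh.

zudaszegesh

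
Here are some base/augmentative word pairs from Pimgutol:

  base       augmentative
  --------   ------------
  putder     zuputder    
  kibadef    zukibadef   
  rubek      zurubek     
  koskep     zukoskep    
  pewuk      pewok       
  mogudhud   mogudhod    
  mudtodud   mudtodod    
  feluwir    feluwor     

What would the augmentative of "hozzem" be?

"hozzem" has last vowel 'e'. The stems whose last vowel is 'e' (putder → zuputder, kibadef → zukibadef, rubek → zurubek) add the prefix zu-.
So hozzem → zuhozzem.

zuhozzem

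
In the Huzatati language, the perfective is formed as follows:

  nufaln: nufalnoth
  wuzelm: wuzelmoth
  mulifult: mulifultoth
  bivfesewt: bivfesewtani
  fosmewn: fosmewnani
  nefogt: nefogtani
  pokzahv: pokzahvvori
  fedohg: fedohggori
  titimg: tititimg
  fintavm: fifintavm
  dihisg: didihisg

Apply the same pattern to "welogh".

weloghani

mulifult and bivfesewt both end in -t yet inflect differently (mulifultoth, bivfesewtani), so the final letter is not what conditions the rule; the second-to-last letter is.
"welogh" has second-to-last letter 'g'. The one such stem in the data (nefogt → nefogtani) adds -ani, so the same rule applies.
The other patterns: stems whose second-to-last letter is 'l' add -oth; stems whose second-to-last letter is 'h' double the final consonant and add -ori; stems whose second-to-last letter is 'm', 's' or 'v' repeat the first consonant+vowel as a prefix.
So welogh → weloghani.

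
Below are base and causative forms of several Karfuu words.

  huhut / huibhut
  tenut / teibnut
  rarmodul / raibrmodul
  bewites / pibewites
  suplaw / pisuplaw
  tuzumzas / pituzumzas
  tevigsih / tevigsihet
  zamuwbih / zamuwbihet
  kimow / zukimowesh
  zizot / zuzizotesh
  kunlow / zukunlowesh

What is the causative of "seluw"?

suplaw and kimow both end in -w yet inflect differently (pisuplaw, zukimowesh), so the final letter is not what conditions the rule; the last vowel is.
"seluw" has last vowel 'u'. The stems whose last vowel is 'u' (huhut → huibhut, tenut → teibnut, rarmodul → raibrmodul) insert -ib- after the first vowel.
So seluw → seibluw.

seibluw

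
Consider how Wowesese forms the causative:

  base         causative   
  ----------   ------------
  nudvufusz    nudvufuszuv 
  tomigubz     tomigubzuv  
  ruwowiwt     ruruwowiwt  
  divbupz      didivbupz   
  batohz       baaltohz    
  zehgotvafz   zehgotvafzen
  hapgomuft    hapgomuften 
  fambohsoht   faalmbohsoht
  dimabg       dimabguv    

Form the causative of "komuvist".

batohz and zehgotvafz both end in -z yet inflect differently (baaltohz, zehgotvafzen), so the final letter is not what conditions the rule; the second-to-last letter is.
"komuvist" has second-to-last letter 's'. The one such stem in the data (nudvufusz → nudvufuszuv) adds -uv, so the same rule applies.
The other patterns: stems whose second-to-last letter is 'h' insert -al- after the first vowel; stems whose second-to-last letter is 'f' add -en; stems whose second-to-last letter is 'p' or 'w' repeat the first consonant+vowel as a prefix.
So komuvist → komuvistuv.

komuvistuv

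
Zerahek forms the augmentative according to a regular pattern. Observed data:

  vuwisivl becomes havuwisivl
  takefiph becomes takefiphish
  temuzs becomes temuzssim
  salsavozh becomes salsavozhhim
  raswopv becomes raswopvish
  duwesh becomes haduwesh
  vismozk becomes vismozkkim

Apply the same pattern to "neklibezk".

neklibezkkim

salsavozh and takefiph both end in -h yet inflect differently (salsavozhhim, takefiphish), so the final letter is not what conditions the rule; the second-to-last letter is.
"neklibezk" has second-to-last letter 'z'. The stems whose second-to-last letter is 'z' (salsavozh → salsavozhhim, vismozk → vismozkkim, temuzs → temuzssim) double the final consonant and add -im.
The other patterns: stems whose second-to-last letter is 'p' add -ish; stems whose second-to-last letter is 's' or 'v' add the prefix ha-.
So neklibezk → neklibezkkim.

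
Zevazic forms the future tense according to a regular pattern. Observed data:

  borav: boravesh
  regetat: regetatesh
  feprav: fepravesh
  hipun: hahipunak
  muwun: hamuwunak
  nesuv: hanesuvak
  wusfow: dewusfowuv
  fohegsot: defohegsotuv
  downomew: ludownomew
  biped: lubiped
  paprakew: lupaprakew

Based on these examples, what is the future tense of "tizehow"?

detizehowuv

borav and nesuv both end in -v yet inflect differently (boravesh, hanesuvak), so the final letter is not what conditions the rule; the last vowel is.
"tizehow" has last vowel 'o'. The stems whose last vowel is 'o' (wusfow → dewusfowuv, fohegsot → defohegsotuv) add de- … -uv around the stem.
So tizehow → detizehowuv.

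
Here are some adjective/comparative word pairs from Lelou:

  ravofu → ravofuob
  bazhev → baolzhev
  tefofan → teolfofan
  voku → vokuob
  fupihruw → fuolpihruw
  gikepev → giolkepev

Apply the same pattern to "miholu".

miholuob

voku and fupihruw both have last vowel 'u' yet inflect differently (vokuob, fuolpihruw), so the last vowel is not what conditions the rule; the final letter is.
"miholu" ends in -u. The stems ending in -u (voku → vokuob, ravofu → ravofuob) add -ob.
The other pattern: stems ending in -n, -v or -w insert -ol- after the first vowel.
So miholu → miholuob.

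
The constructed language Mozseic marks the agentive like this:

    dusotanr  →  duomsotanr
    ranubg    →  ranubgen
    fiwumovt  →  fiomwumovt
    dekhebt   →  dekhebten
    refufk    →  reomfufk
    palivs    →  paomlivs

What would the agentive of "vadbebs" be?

vadbebsen

"vadbebs" has second-to-last letter 'b'. The stems whose second-to-last letter is 'b' (ranubg → ranubgen, dekhebt → dekhebten) add -en.
The other pattern: stems whose second-to-last letter is 'f', 'n' or 'v' insert -om- after the first vowel.
So vadbebs → vadbebsen.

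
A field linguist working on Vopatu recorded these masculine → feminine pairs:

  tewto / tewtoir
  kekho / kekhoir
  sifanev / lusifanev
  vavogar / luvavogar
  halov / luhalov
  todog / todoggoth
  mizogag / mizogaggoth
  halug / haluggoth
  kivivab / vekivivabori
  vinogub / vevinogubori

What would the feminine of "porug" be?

poruggoth

"porug" ends in -g. The stems ending in -g (todog → todoggoth, mizogag → mizogaggoth, halug → haluggoth) double the final consonant and add -oth.
So porug → poruggoth.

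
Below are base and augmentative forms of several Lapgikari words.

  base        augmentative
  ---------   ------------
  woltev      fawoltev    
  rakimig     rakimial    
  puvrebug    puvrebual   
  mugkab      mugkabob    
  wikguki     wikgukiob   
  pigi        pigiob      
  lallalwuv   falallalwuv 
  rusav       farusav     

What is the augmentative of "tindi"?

"tindi" ends in -i. The stems ending in -i (wikguki → wikgukiob, pigi → pigiob) add -ob.
So tindi → tindiob.

tindiob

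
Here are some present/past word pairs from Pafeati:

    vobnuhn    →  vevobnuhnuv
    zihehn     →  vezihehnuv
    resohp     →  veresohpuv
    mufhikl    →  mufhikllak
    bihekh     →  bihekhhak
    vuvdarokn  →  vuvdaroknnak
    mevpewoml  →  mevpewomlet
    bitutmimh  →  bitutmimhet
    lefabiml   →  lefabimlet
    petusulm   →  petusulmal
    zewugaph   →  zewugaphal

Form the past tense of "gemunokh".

gemunokhhak

vobnuhn and vuvdarokn both end in -n yet inflect differently (vevobnuhnuv, vuvdaroknnak), so the final letter is not what conditions the rule; the second-to-last letter is.
"gemunokh" has second-to-last letter 'k'. The stems whose second-to-last letter is 'k' (mufhikl → mufhikllak, bihekh → bihekhhak, vuvdarokn → vuvdaroknnak) double the final consonant and add -ak.
So gemunokh → gemunokhhak.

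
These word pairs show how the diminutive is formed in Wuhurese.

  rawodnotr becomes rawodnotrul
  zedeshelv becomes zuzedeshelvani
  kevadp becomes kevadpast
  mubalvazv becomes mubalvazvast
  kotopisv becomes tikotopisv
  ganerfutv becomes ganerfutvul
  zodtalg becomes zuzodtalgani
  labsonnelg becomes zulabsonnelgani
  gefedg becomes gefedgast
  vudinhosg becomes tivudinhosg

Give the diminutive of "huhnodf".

mubalvazv and kotopisv both end in -v yet inflect differently (mubalvazvast, tikotopisv), so the final letter is not what conditions the rule; the second-to-last letter is.
"huhnodf" has second-to-last letter 'd'. The stems whose second-to-last letter is 'd' (gefedg → gefedgast, kevadp → kevadpast) add -ast.
So huhnodf → huhnodfast.

huhnodfast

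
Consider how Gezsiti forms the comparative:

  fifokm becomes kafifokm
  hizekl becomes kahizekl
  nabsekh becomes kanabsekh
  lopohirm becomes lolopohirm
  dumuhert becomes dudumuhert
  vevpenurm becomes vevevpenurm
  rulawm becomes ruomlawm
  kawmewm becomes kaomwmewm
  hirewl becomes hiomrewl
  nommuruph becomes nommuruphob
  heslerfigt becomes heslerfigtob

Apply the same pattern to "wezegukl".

kawezegukl

fifokm and lopohirm both end in -m yet inflect differently (kafifokm, lolopohirm), so the final letter is not what conditions the rule; the second-to-last letter is.
"wezegukl" has second-to-last letter 'k'. The stems whose second-to-last letter is 'k' (fifokm → kafifokm, hizekl → kahizekl, nabsekh → kanabsekh) add the prefix ka-.
The other patterns: stems whose second-to-last letter is 'r' repeat the first consonant+vowel as a prefix; stems whose second-to-last letter is 'w' insert -om- after the first vowel; stems whose second-to-last letter is 'g' or 'p' add -ob.
So wezegukl → kawezegukl.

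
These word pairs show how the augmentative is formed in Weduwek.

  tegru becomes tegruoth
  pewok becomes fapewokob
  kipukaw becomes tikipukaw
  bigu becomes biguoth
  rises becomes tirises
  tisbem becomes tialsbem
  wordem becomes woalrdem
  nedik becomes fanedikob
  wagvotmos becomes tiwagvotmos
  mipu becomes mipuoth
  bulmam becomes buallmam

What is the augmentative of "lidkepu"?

"lidkepu" ends in -u. The stems ending in -u (bigu → biguoth, mipu → mipuoth, tegru → tegruoth) add -oth.
So lidkepu → lidkepuoth.

lidkepuoth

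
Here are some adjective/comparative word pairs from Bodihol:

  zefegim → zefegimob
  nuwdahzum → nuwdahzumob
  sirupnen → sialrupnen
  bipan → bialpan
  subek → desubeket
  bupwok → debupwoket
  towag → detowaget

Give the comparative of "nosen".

sirupnen and subek both have last vowel 'e' yet inflect differently (sialrupnen, desubeket), so the last vowel is not what conditions the rule; the final letter is.
"nosen" ends in -n. The stems ending in -n (sirupnen → sialrupnen, bipan → bialpan) insert -al- after the first vowel.
The other patterns: stems ending in -m add -ob; stems ending in -g or -k add de- … -et around the stem.
So nosen → noalsen.

noalsen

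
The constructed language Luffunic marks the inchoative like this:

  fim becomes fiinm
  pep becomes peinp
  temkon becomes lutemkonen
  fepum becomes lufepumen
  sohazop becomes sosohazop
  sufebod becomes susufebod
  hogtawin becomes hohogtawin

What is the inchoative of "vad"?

"vad" has 1 vowel. The stems with 1 vowel (fim → fiinm, pep → peinp) insert -in- after the first vowel.
So vad → vaind.

vaind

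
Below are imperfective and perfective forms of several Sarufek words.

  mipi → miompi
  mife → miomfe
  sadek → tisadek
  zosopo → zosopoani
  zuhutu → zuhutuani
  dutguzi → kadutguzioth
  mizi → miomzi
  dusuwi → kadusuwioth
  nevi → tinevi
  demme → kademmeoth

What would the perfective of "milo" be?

miomlo

demme and mife both end in -e yet inflect differently (kademmeoth, miomfe), so the final letter is not what conditions the rule; the first letter is.
"milo" begins with m-. The stems beginning with m- (mife → miomfe, mipi → miompi, mizi → miomzi) insert -om- after the first vowel.
So milo → miomlo.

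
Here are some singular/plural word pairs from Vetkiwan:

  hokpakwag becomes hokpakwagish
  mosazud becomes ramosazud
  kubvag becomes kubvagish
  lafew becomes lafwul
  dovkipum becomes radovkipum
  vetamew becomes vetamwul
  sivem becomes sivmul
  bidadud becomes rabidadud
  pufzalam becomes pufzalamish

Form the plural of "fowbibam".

fowbibamish

sivem and dovkipum both end in -m yet inflect differently (sivmul, radovkipum), so the final letter is not what conditions the rule; the last vowel is.
"fowbibam" has last vowel 'a'. The stems whose last vowel is 'a' (pufzalam → pufzalamish, kubvag → kubvagish, hokpakwag → hokpakwagish) add -ish.
The other patterns: stems whose last vowel is 'e' delete the last vowel and add -ul; stems whose last vowel is 'u' add the prefix ra-.
So fowbibam → fowbibamish.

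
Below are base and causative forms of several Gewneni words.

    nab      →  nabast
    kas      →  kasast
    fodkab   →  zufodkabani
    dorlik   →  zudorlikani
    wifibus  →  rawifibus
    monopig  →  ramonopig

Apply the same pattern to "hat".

nab and fodkab both end in -b yet inflect differently (nabast, zufodkabani), so the final letter is not what conditions the rule; the number of vowels is.
"hat" has 1 vowel. The stems with 1 vowel (nab → nabast, kas → kasast) add -ast.
So hat → hatast.

hatast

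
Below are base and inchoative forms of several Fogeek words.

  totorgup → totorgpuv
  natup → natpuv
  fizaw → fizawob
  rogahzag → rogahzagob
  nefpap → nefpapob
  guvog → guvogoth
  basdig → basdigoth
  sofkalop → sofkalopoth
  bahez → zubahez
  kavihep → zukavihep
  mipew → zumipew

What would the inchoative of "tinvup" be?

tinvpuv

totorgup and nefpap both end in -p yet inflect differently (totorgpuv, nefpapob), so the final letter is not what conditions the rule; the last vowel is.
"tinvup" has last vowel 'u'. The stems whose last vowel is 'u' (totorgup → totorgpuv, natup → natpuv) delete the last vowel and add -uv.
So tinvup → tinvpuv.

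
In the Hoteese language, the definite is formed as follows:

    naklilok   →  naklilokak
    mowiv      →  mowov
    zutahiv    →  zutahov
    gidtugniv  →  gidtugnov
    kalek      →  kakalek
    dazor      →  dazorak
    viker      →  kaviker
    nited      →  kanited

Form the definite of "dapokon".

"dapokon" has last vowel 'o'. The stems whose last vowel is 'o' (naklilok → naklilokak, dazor → dazorak) add -ak.
So dapokon → dapokonak.

dapokonak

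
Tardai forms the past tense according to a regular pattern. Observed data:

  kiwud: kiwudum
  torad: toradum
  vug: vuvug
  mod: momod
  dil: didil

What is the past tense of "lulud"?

"lulud" has 2 vowels. The stems with 2 vowels (kiwud → kiwudum, torad → toradum) add -um.
The other pattern: stems with 1 vowel repeat the first consonant+vowel as a prefix.
So lulud → luludum.

luludum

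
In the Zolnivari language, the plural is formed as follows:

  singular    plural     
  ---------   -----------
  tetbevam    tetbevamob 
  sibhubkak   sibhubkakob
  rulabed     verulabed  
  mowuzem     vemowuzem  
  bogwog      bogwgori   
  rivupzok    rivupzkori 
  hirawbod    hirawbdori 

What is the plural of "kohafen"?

"kohafen" has last vowel 'e'. The stems whose last vowel is 'e' (mowuzem → vemowuzem, rulabed → verulabed) add the prefix ve-.
So kohafen → vekohafen.

vekohafen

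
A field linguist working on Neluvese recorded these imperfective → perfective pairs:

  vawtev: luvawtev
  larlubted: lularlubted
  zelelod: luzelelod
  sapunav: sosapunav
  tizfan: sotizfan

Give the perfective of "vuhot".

sapunav and vawtev both end in -v yet inflect differently (sosapunav, luvawtev), so the final letter is not what conditions the rule; the last vowel is.
"vuhot" has last vowel 'o'. The one such stem in the data (zelelod → luzelelod) adds the prefix lu-, so the same rule applies.
The other pattern: stems whose last vowel is 'a' add the prefix so-.
So vuhot → luvuhot.

luvuhot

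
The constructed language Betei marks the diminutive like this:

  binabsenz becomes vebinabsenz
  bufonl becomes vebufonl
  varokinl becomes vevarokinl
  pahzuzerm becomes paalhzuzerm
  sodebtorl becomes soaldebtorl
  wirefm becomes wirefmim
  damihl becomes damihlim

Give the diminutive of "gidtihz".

bufonl and sodebtorl both end in -l yet inflect differently (vebufonl, soaldebtorl), so the final letter is not what conditions the rule; the second-to-last letter is.
"gidtihz" has second-to-last letter 'h'. The one such stem in the data (damihl → damihlim) adds -im, so the same rule applies.
The other patterns: stems whose second-to-last letter is 'n' add the prefix ve-; stems whose second-to-last letter is 'r' insert -al- after the first vowel.
So gidtihz → gidtihzim.

gidtihzim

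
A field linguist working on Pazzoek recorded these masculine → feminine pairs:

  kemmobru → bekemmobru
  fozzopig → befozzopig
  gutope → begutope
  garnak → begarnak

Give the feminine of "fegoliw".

befegoliw

Every pair shown (kemmobru → bekemmobru, fozzopig → befozzopig, gutope → begutope, …) follows the same rule: add the prefix be-.
So fegoliw → befegoliw.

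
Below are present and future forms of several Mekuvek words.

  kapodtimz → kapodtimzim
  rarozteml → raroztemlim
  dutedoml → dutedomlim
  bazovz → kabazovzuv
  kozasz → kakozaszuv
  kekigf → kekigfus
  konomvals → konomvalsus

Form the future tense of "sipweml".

kapodtimz and bazovz both end in -z yet inflect differently (kapodtimzim, kabazovzuv), so the final letter is not what conditions the rule; the second-to-last letter is.
"sipweml" has second-to-last letter 'm'. The stems whose second-to-last letter is 'm' (kapodtimz → kapodtimzim, rarozteml → raroztemlim, dutedoml → dutedomlim) add -im.
The other patterns: stems whose second-to-last letter is 's' or 'v' add ka- … -uv around the stem; stems whose second-to-last letter is 'g' or 'l' add -us.
So sipweml → sipwemlim.

sipwemlim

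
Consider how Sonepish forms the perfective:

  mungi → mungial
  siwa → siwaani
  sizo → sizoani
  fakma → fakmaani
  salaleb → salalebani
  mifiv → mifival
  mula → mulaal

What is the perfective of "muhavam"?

mula and fakma both end in -a yet inflect differently (mulaal, fakmaani), so the final letter is not what conditions the rule; the first letter is.
"muhavam" begins with m-. The stems beginning with m- (mula → mulaal, mifiv → mifival, mungi → mungial) add -al.
The other pattern: stems beginning with f- or s- add -ani.
So muhavam → muhavamal.

muhavamal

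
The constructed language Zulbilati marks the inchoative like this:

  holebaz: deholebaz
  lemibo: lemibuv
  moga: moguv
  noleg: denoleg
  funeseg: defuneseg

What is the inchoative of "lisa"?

lisuv

holebaz and moga both have last vowel 'a' yet inflect differently (deholebaz, moguv), so the last vowel is not what conditions the rule; whether the stem ends in a vowel or a consonant is.
"lisa" ends in a vowel. The stems ending in a vowel (moga → moguv, lemibo → lemibuv) drop the final letter and add -uv.
The other pattern: stems ending in a consonant add the prefix de-.
So lisa → lisuv.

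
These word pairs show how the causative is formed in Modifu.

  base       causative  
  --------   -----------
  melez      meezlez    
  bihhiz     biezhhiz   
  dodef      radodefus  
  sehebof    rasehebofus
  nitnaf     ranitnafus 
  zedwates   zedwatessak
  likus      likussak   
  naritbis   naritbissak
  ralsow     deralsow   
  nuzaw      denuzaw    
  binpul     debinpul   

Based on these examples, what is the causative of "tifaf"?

melez and dodef both have last vowel 'e' yet inflect differently (meezlez, radodefus), so the last vowel is not what conditions the rule; the final letter is.
"tifaf" ends in -f. The stems ending in -f (dodef → radodefus, sehebof → rasehebofus, nitnaf → ranitnafus) add ra- … -us around the stem.
The other patterns: stems ending in -z insert -ez- after the first vowel; stems ending in -s double the final consonant and add -ak; stems ending in -l or -w add the prefix de-.
So tifaf → ratifafus.

ratifafus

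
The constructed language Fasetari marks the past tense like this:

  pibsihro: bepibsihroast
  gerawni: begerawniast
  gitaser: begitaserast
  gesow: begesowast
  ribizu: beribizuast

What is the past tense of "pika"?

bepikaast

Every pair shown (pibsihro → bepibsihroast, gerawni → begerawniast, gitaser → begitaserast, …) follows the same rule: add be- … -ast around the stem.
So pika → bepikaast.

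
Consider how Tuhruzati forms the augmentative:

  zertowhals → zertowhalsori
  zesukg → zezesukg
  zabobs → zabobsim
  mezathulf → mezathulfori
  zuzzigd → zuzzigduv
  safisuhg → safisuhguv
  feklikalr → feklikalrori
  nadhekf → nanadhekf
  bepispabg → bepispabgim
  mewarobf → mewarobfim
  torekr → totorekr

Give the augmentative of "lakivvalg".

lakivvalgori

"lakivvalg" has second-to-last letter 'l'. The stems whose second-to-last letter is 'l' (feklikalr → feklikalrori, zertowhals → zertowhalsori, mezathulf → mezathulfori) add -ori.
The other patterns: stems whose second-to-last letter is 'k' repeat the first consonant+vowel as a prefix; stems whose second-to-last letter is 'b' add -im; stems whose second-to-last letter is 'g' or 'h' add -uv.
So lakivvalg → lakivvalgori.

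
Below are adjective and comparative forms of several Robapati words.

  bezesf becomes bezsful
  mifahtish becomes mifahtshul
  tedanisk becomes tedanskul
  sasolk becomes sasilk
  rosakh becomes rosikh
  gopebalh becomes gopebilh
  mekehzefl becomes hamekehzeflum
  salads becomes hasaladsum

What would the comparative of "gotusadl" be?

hagotusadlum

tedanisk and sasolk both end in -k yet inflect differently (tedanskul, sasilk), so the final letter is not what conditions the rule; the second-to-last letter is.
"gotusadl" has second-to-last letter 'd'. The one such stem in the data (salads → hasaladsum) adds ha- … -um around the stem, so the same rule applies.
The other patterns: stems whose second-to-last letter is 's' delete the last vowel and add -ul; stems whose second-to-last letter is 'k' or 'l' change the last vowel to 'i'.
So gotusadl → hagotusadlum.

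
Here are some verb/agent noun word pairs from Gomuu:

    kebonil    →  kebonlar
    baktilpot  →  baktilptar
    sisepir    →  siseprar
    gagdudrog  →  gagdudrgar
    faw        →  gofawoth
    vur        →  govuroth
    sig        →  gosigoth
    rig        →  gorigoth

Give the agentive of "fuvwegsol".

fuvwegslar

"fuvwegsol" has 3 vowels. The stems with 3 vowels (kebonil → kebonlar, baktilpot → baktilptar, sisepir → siseprar) delete the last vowel and add -ar.
So fuvwegsol → fuvwegslar.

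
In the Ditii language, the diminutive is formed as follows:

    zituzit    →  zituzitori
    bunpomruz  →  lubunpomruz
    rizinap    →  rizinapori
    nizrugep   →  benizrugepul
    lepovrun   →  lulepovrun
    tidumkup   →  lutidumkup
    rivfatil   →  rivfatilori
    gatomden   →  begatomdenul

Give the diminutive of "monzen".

bemonzenul

nizrugep and tidumkup both end in -p yet inflect differently (benizrugepul, lutidumkup), so the final letter is not what conditions the rule; the last vowel is.
"monzen" has last vowel 'e'. The stems whose last vowel is 'e' (nizrugep → benizrugepul, gatomden → begatomdenul) add be- … -ul around the stem.
So monzen → bemonzenul.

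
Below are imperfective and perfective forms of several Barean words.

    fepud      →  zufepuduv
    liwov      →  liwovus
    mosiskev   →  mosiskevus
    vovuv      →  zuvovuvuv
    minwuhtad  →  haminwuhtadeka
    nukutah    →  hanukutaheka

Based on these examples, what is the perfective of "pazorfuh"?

zupazorfuhuv

minwuhtad and fepud both end in -d yet inflect differently (haminwuhtadeka, zufepuduv), so the final letter is not what conditions the rule; the last vowel is.
"pazorfuh" has last vowel 'u'. The stems whose last vowel is 'u' (vovuv → zuvovuvuv, fepud → zufepuduv) add zu- … -uv around the stem.
So pazorfuh → zupazorfuhuv.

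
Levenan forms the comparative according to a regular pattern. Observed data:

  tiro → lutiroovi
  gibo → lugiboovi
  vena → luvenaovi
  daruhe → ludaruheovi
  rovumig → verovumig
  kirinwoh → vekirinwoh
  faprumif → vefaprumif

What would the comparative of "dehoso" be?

tiro and kirinwoh both have last vowel 'o' yet inflect differently (lutiroovi, vekirinwoh), so the last vowel is not what conditions the rule; whether the stem ends in a vowel or a consonant is.
"dehoso" ends in a vowel. The stems ending in a vowel (tiro → lutiroovi, gibo → lugiboovi, vena → luvenaovi) add lu- … -ovi around the stem.
So dehoso → ludehosoovi.

ludehosoovi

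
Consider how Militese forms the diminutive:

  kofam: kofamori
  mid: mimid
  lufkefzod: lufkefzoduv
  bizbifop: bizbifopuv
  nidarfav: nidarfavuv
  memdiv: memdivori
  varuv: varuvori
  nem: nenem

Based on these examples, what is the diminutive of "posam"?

posamori

"posam" has 2 vowels. The stems with 2 vowels (memdiv → memdivori, varuv → varuvori, kofam → kofamori) add -ori.
The other patterns: stems with 1 vowel repeat the first consonant+vowel as a prefix; stems with 3 vowels add -uv.
So posam → posamori.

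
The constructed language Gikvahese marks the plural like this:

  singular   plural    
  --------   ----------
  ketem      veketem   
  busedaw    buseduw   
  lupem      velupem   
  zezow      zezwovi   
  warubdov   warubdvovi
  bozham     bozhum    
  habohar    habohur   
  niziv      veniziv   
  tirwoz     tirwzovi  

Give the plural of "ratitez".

zezow and busedaw both end in -w yet inflect differently (zezwovi, buseduw), so the final letter is not what conditions the rule; the last vowel is.
"ratitez" has last vowel 'e'. The stems whose last vowel is 'e' (lupem → velupem, ketem → veketem) add the prefix ve-.
The other patterns: stems whose last vowel is 'o' delete the last vowel and add -ovi; stems whose last vowel is 'a' change the last vowel to 'u'.
So ratitez → veratitez.

veratitez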